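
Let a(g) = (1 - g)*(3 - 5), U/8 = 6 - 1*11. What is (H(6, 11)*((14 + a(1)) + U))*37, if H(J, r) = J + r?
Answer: -16354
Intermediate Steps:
U = -40 (U = 8*(6 - 1*11) = 8*(6 - 11) = 8*(-5) = -40)
a(g) = -2 + 2*g (a(g) = (1 - g)*(-2) = -2 + 2*g)
(H(6, 11)*((14 + a(1)) + U))*37 = ((6 + 11)*((14 + (-2 + 2*1)) - 40))*37 = (17*((14 + (-2 + 2)) - 40))*37 = (17*((14 + 0) - 40))*37 = (17*(14 - 40))*37 = (17*(-26))*37 = -442*37 = -16354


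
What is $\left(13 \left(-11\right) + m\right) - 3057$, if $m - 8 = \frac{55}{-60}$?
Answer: $- \frac{38315}{12} \approx -3192.9$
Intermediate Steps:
$m = \frac{85}{12}$ ($m = 8 + \frac{55}{-60} = 8 + 55 \left(- \frac{1}{60}\right) = 8 - \frac{11}{12} = \frac{85}{12} \approx 7.0833$)
$\left(13 \left(-11\right) + m\right) - 3057 = \left(13 \left(-11\right) + \frac{85}{12}\right) - 3057 = \left(-143 + \frac{85}{12}\right) - 3057 = - \frac{1631}{12} - 3057 = - \frac{38315}{12}$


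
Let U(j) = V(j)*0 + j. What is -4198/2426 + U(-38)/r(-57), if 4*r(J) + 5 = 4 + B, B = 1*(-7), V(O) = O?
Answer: 20948/1213 ≈ 17.270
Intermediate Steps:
B = -7
r(J) = -2 (r(J) = -5/4 + (4 - 7)/4 = -5/4 + (¼)*(-3) = -5/4 - ¾ = -2)
U(j) = j (U(j) = j*0 + j = 0 + j = j)
-4198/2426 + U(-38)/r(-57) = -4198/2426 - 38/(-2) = -4198*1/2426 - 38*(-½) = -2099/1213 + 19 = 20948/1213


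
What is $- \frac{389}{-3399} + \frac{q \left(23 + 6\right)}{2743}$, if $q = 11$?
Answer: $\frac{2151308}{9323457} \approx 0.23074$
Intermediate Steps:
$- \frac{389}{-3399} + \frac{q \left(23 + 6\right)}{2743} = - \frac{389}{-3399} + \frac{11 \left(23 + 6\right)}{2743} = \left(-389\right) \left(- \frac{1}{3399}\right) + 11 \cdot 29 \cdot \frac{1}{2743} = \frac{389}{3399} + 319 \cdot \frac{1}{2743} = \frac{389}{3399} + \frac{319}{2743} = \frac{2151308}{9323457}$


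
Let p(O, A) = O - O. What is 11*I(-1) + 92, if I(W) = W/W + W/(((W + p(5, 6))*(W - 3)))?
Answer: 401/4 ≈ 100.25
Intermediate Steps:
p(O, A) = 0
I(W) = 1 + 1/(-3 + W) (I(W) = W/W + W/(((W + 0)*(W - 3))) = 1 + W/((W*(-3 + W))) = 1 + W*(1/(W*(-3 + W))) = 1 + 1/(-3 + W))
11*I(-1) + 92 = 11*((-2 - 1)/(-3 - 1)) + 92 = 11*(-3/(-4)) + 92 = 11*(-¼*(-3)) + 92 = 11*(¾) + 92 = 33/4 + 92 = 401/4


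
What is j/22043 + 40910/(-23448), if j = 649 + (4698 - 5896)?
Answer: -457326041/258432132 ≈ -1.7696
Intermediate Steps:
j = -549 (j = 649 - 1198 = -549)
j/22043 + 40910/(-23448) = -549/22043 + 40910/(-23448) = -549*1/22043 + 40910*(-1/23448) = -549/22043 - 20455/11724 = -457326041/258432132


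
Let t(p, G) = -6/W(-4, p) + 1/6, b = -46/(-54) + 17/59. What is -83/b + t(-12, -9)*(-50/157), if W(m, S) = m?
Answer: -62729149/855336 ≈ -73.339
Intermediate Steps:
b = 1816/1593 (b = -46*(-1/54) + 17*(1/59) = 23/27 + 17/59 = 1816/1593 ≈ 1.1400)
t(p, G) = 5/3 (t(p, G) = -6/(-4) + 1/6 = -6*(-¼) + 1*(⅙) = 3/2 + ⅙ = 5/3)
-83/b + t(-12, -9)*(-50/157) = -83/1816/1593 + 5*(-50/157)/3 = -83*1593/1816 + 5*(-50*1/157)/3 = -132219/1816 + (5/3)*(-50/157) = -132219/1816 - 250/471 = -62729149/855336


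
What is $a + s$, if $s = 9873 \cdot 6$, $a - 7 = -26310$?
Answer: $32935$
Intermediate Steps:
$a = -26303$ ($a = 7 - 26310 = -26303$)
$s = 59238$
$a + s = -26303 + 59238 = 32935$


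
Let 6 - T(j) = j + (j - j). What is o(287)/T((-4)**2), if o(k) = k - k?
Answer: 0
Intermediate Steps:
o(k) = 0
T(j) = 6 - j (T(j) = 6 - (j + (j - j)) = 6 - (j + 0) = 6 - j)
o(287)/T((-4)**2) = 0/(6 - 1*(-4)**2) = 0/(6 - 1*16) = 0/(6 - 16) = 0/(-10) = 0*(-1/10) = 0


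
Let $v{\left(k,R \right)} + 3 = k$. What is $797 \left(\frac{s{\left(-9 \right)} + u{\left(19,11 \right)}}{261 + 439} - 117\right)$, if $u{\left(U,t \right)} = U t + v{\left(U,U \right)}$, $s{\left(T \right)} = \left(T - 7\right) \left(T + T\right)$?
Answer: $- \frac{64865439}{700} \approx -92665.0$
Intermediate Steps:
$s{\left(T \right)} = 2 T \left(-7 + T\right)$ ($s{\left(T \right)} = \left(-7 + T\right) 2 T = 2 T \left(-7 + T\right)$)
$v{\left(k,R \right)} = -3 + k$
$u{\left(U,t \right)} = -3 + U + U t$ ($u{\left(U,t \right)} = U t + \left(-3 + U\right) = -3 + U + U t$)
$797 \left(\frac{s{\left(-9 \right)} + u{\left(19,11 \right)}}{261 + 439} - 117\right) = 797 \left(\frac{2 \left(-9\right) \left(-7 - 9\right) + \left(-3 + 19 + 19 \cdot 11\right)}{261 + 439} - 117\right) = 797 \left(\frac{2 \left(-9\right) \left(-16\right) + \left(-3 + 19 + 209\right)}{700} - 117\right) = 797 \left(\left(288 + 225\right) \frac{1}{700} - 117\right) = 797 \left(513 \cdot \frac{1}{700} - 117\right) = 797 \left(\frac{513}{700} - 117\right) = 797 \left(- \frac{81387}{700}\right) = - \frac{64865439}{700}$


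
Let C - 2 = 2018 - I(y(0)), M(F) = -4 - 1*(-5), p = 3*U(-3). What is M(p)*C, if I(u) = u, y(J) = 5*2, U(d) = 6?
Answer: 2010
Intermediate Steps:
y(J) = 10
p = 18 (p = 3*6 = 18)
M(F) = 1 (M(F) = -4 + 5 = 1)
C = 2010 (C = 2 + (2018 - 1*10) = 2 + (2018 - 10) = 2 + 2008 = 2010)
M(p)*C = 1*2010 = 2010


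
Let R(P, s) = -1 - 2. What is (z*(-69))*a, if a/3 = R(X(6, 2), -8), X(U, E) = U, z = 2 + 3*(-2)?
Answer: -2484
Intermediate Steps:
z = -4 (z = 2 - 6 = -4)
R(P, s) = -3
a = -9 (a = 3*(-3) = -9)
(z*(-69))*a = -4*(-69)*(-9) = 276*(-9) = -2484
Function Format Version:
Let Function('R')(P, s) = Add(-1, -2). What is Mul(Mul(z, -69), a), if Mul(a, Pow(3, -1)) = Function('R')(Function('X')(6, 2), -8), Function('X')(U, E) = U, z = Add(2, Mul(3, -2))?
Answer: -2484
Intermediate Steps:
z = -4 (z = Add(2, -6) = -4)
Function('R')(P, s) = -3
a = -9 (a = Mul(3, -3) = -9)
Mul(Mul(z, -69), a) = Mul(Mul(-4, -69), -9) = Mul(276, -9) = -2484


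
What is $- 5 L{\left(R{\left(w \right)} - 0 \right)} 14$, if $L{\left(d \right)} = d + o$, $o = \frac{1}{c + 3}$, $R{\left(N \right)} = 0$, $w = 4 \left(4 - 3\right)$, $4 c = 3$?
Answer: $- \frac{56}{3} \approx -18.667$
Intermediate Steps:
$c = \frac{3}{4}$ ($c = \frac{1}{4} \cdot 3 = \frac{3}{4} \approx 0.75$)
$w = 4$ ($w = 4 \cdot 1 = 4$)
$o = \frac{4}{15}$ ($o = \frac{1}{\frac{3}{4} + 3} = \frac{1}{\frac{15}{4}} = \frac{4}{15} \approx 0.26667$)
$L{\left(d \right)} = \frac{4}{15} + d$ ($L{\left(d \right)} = d + \frac{4}{15} = \frac{4}{15} + d$)
$- 5 L{\left(R{\left(w \right)} - 0 \right)} 14 = - 5 \left(\frac{4}{15} + \left(0 - 0\right)\right) 14 = - 5 \left(\frac{4}{15} + \left(0 + 0\right)\right) 14 = - 5 \left(\frac{4}{15} + 0\right) 14 = \left(-5\right) \frac{4}{15} \cdot 14 = \left(- \frac{4}{3}\right) 14 = - \frac{56}{3}$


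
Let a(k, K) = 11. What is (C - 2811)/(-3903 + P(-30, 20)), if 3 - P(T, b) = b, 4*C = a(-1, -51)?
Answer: 11233/15680 ≈ 0.71639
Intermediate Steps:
C = 11/4 (C = (¼)*11 = 11/4 ≈ 2.7500)
P(T, b) = 3 - b
(C - 2811)/(-3903 + P(-30, 20)) = (11/4 - 2811)/(-3903 + (3 - 1*20)) = -11233/(4*(-3903 + (3 - 20))) = -11233/(4*(-3903 - 17)) = -11233/4/(-3920) = -11233/4*(-1/3920) = 11233/15680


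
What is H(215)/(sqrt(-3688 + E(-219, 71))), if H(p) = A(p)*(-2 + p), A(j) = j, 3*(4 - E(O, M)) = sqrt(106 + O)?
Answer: 45795*sqrt(3)/sqrt(-11052 - I*sqrt(113)) ≈ 0.36285 + 754.5*I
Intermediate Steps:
E(O, M) = 4 - sqrt(106 + O)/3
H(p) = p*(-2 + p)
H(215)/(sqrt(-3688 + E(-219, 71))) = (215*(-2 + 215))/(sqrt(-3688 + (4 - sqrt(106 - 219)/3))) = (215*213)/(sqrt(-3688 + (4 - I*sqrt(113)/3))) = 45795/(sqrt(-3688 + (4 - I*sqrt(113)/3))) = 45795/(sqrt(-3684 - I*sqrt(113)/3)) = 45795/sqrt(-3684 - I*sqrt(113)/3)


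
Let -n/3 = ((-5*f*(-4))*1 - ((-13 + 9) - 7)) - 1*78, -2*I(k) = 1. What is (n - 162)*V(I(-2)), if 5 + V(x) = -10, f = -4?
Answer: -4185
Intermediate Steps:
I(k) = -1/2 (I(k) = -1/2*1 = -1/2)
V(x) = -15 (V(x) = -5 - 10 = -15)
n = 441 (n = -3*(((-5*(-4)*(-4))*1 - ((-13 + 9) - 7)) - 1*78) = -3*(((20*(-4))*1 - (-4 - 7)) - 78) = -3*((-80*1 - 1*(-11)) - 78) = -3*((-80 + 11) - 78) = -3*(-69 - 78) = -3*(-147) = 441)
(n - 162)*V(I(-2)) = (441 - 162)*(-15) = 279*(-15) = -4185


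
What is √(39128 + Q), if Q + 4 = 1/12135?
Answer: √5761330807035/12135 ≈ 197.80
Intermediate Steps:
Q = -48539/12135 (Q = -4 + 1/12135 = -48539/12135 ≈ -3.9999)
√(39128 + Q) = √(39128 - 48539/12135) = √(474769741/12135) = √5761330807035/12135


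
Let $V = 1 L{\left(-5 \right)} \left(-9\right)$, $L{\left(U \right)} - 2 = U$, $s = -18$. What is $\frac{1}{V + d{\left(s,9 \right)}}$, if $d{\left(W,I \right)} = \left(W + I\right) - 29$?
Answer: $- \frac{1}{11} \approx -0.090909$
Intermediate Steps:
$L{\left(U \right)} = 2 + U$
$d{\left(W,I \right)} = -29 + I + W$ ($d{\left(W,I \right)} = \left(I + W\right) - 29 = -29 + I + W$)
$V = 27$ ($V = 1 \left(2 - 5\right) \left(-9\right) = 1 \left(-3\right) \left(-9\right) = \left(-3\right) \left(-9\right) = 27$)
$\frac{1}{V + d{\left(s,9 \right)}} = \frac{1}{27 - 38} = \frac{1}{-11} = - \frac{1}{11}$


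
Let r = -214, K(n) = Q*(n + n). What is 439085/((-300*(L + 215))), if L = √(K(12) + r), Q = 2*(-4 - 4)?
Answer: -3776131/561876 + 87817*I*√598/2809380 ≈ -6.7206 + 0.7644*I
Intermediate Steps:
Q = -16 (Q = 2*(-8) = -16)
K(n) = -32*n (K(n) = -16*(n + n) = -32*n)
L = I*√598 (L = √(-32*12 - 214) = √(-384 - 214) = √(-598) = I*√598 ≈ 24.454*I)
439085/((-300*(L + 215))) = 439085/((-300*(I*√598 + 215))) = 439085/((-300*(215 + I*√598))) = 439085/(-64500 - 300*I*√598)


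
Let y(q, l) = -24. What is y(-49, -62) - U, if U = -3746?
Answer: 3722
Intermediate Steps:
y(-49, -62) - U = -24 - 1*(-3746) = -24 + 3746 = 3722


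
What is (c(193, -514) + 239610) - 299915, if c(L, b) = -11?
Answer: -60316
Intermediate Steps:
(c(193, -514) + 239610) - 299915 = (-11 + 239610) - 299915 = 239599 - 299915 = -60316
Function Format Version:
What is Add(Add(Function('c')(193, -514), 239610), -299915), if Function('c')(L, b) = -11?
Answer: -60316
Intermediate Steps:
Add(Add(Function('c')(193, -514), 239610), -299915) = Add(Add(-11, 239610), -299915) = Add(239599, -299915) = -60316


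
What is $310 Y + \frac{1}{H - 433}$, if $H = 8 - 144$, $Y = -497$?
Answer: $- \frac{87665831}{569} \approx -1.5407 \cdot 10^{5}$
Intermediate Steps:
$H = -136$ ($H = 8 - 144 = -136$)
$310 Y + \frac{1}{H - 433} = 310 \left(-497\right) + \frac{1}{-136 - 433} = -154070 + \frac{1}{-569} = -154070 - \frac{1}{569} = - \frac{87665831}{569}$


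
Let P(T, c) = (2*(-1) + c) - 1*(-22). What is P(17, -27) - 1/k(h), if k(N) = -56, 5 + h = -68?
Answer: -391/56 ≈ -6.9821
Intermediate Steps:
h = -73 (h = -5 - 68 = -73)
P(T, c) = 20 + c (P(T, c) = (-2 + c) + 22 = 20 + c)
P(17, -27) - 1/k(h) = (20 - 27) - 1/(-56) = -7 - 1*(-1/56) = -7 + 1/56 = -391/56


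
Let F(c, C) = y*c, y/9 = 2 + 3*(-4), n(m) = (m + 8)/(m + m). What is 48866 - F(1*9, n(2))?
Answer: 49676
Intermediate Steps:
n(m) = (8 + m)/(2*m) (n(m) = (8 + m)/((2*m)) = (8 + m)*(1/(2*m)) = (8 + m)/(2*m))
y = -90 (y = 9*(2 + 3*(-4)) = 9*(2 - 12) = 9*(-10) = -90)
F(c, C) = -90*c
48866 - F(1*9, n(2)) = 48866 - (-90)*1*9 = 48866 - (-90)*9 = 48866 - 1*(-810) = 48866 + 810 = 49676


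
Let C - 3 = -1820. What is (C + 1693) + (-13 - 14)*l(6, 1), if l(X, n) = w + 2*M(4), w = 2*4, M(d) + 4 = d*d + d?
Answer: -1204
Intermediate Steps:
C = -1817 (C = 3 - 1820 = -1817)
M(d) = -4 + d + d**2 (M(d) = -4 + (d*d + d) = -4 + (d**2 + d) = -4 + (d + d**2) = -4 + d + d**2)
w = 8
l(X, n) = 40 (l(X, n) = 8 + 2*(-4 + 4 + 4**2) = 8 + 2*(-4 + 4 + 16) = 8 + 2*16 = 8 + 32 = 40)
(C + 1693) + (-13 - 14)*l(6, 1) = (-1817 + 1693) + (-13 - 14)*40 = -124 - 27*40 = -124 - 1080 = -1204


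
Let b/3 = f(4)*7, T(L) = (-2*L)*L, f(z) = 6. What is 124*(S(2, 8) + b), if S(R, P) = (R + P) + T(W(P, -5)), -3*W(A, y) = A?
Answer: 135904/9 ≈ 15100.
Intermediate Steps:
W(A, y) = -A/3
T(L) = -2*L²
S(R, P) = P + R - 2*P²/9 (S(R, P) = (R + P) - 2*P²/9 = (P + R) - 2*P²/9 = P + R - 2*P²/9)
b = 126 (b = 3*(6*7) = 3*42 = 126)
124*(S(2, 8) + b) = 124*((8 + 2 - 2/9*8²) + 126) = 124*((8 + 2 - 2/9*64) + 126) = 124*((8 + 2 - 128/9) + 126) = 124*(-38/9 + 126) = 124*(1096/9) = 135904/9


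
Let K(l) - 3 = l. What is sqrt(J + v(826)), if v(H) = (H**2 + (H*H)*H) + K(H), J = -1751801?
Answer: 4*sqrt(35155705) ≈ 23717.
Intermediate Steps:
K(l) = 3 + l
v(H) = 3 + H + H**2 + H**3 (v(H) = (H**2 + (H*H)*H) + (3 + H) = (H**2 + H**2*H) + (3 + H) = (H**2 + H**3) + (3 + H) = 3 + H + H**2 + H**3)
sqrt(J + v(826)) = sqrt(-1751801 + (3 + 826 + 826**2 + 826**3)) = sqrt(-1751801 + (3 + 826 + 682276 + 563559976)) = sqrt(-1751801 + 564243081) = sqrt(562491280) = 4*sqrt(35155705)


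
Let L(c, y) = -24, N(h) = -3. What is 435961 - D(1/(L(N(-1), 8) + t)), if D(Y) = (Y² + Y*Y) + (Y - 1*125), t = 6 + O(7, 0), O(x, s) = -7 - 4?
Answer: 366748353/841 ≈ 4.3609e+5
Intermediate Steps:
O(x, s) = -11
t = -5 (t = 6 - 11 = -5)
D(Y) = -125 + Y + 2*Y² (D(Y) = (Y² + Y²) + (Y - 125) = 2*Y² + (-125 + Y) = -125 + Y + 2*Y²)
435961 - D(1/(L(N(-1), 8) + t)) = 435961 - (-125 + 1/(-24 - 5) + 2*(1/(-24 - 5))²) = 435961 - (-125 + 1/(-29) + 2*(1/(-29))²) = 435961 - (-125 - 1/29 + 2*(-1/29)²) = 435961 - (-125 - 1/29 + 2*(1/841)) = 435961 - (-125 - 1/29 + 2/841) = 435961 - 1*(-105152/841) = 435961 + 105152/841 = 366748353/841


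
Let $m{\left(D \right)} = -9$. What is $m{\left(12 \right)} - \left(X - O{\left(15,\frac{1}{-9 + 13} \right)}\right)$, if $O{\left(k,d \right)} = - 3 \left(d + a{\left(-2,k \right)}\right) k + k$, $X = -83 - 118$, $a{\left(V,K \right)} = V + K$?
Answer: $- \frac{1557}{4} \approx -389.25$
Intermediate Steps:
$a{\left(V,K \right)} = K + V$
$X = -201$
$O{\left(k,d \right)} = k + k \left(6 - 3 d - 3 k\right)$ ($O{\left(k,d \right)} = - 3 \left(d + \left(k - 2\right)\right) k + k = - 3 \left(d + \left(-2 + k\right)\right) k + k = - 3 \left(-2 + d + k\right) k + k = \left(6 - 3 d - 3 k\right) k + k = k \left(6 - 3 d - 3 k\right) + k = k + k \left(6 - 3 d - 3 k\right)$)
$m{\left(12 \right)} - \left(X - O{\left(15,\frac{1}{-9 + 13} \right)}\right) = -9 - \left(-201 - 15 \left(7 - \frac{3}{-9 + 13} - 45\right)\right) = -9 - \left(-201 - 15 \left(7 - \frac{3}{4} - 45\right)\right) = -9 - \left(-201 - 15 \left(- \frac{155}{4}\right)\right) = -9 - \left(-201 - - \frac{2325}{4}\right) = -9 - \left(-201 + \frac{2325}{4}\right) = -9 - \frac{1521}{4} = - \frac{1557}{4}$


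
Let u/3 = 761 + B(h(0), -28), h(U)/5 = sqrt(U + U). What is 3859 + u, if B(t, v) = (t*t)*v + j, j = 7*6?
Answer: 6268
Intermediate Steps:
h(U) = 5*sqrt(2)*sqrt(U) (h(U) = 5*sqrt(U + U) = 5*sqrt(2*U) = 5*(sqrt(2)*sqrt(U)) = 5*sqrt(2)*sqrt(U))
j = 42
B(t, v) = 42 + v*t**2 (B(t, v) = (t*t)*v + 42 = t**2*v + 42 = v*t**2 + 42 = 42 + v*t**2)
u = 2409 (u = 3*(761 + (42 - 28*(5*sqrt(2)*sqrt(0))**2)) = 3*(761 + (42 - 28*(5*sqrt(2)*0)**2)) = 3*(761 + (42 - 28*0**2)) = 3*(761 + (42 - 28*0)) = 3*(761 + (42 + 0)) = 3*(761 + 42) = 3*803 = 2409)
3859 + u = 3859 + 2409 = 6268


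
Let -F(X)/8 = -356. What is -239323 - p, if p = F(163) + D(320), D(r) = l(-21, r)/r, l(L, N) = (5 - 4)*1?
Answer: -77494721/320 ≈ -2.4217e+5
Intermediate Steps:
F(X) = 2848 (F(X) = -8*(-356) = 2848)
l(L, N) = 1 (l(L, N) = 1*1 = 1)
D(r) = 1/r
p = 911361/320 (p = 2848 + 1/320 = 911361/320 ≈ 2848.0)
-239323 - p = -239323 - 1*911361/320 = -239323 - 911361/320 = -77494721/320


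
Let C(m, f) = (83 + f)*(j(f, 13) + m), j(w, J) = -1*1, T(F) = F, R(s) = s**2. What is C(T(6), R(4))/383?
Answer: 495/383 ≈ 1.2924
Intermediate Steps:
j(w, J) = -1
C(m, f) = (-1 + m)*(83 + f) (C(m, f) = (83 + f)*(-1 + m) = (-1 + m)*(83 + f))
C(T(6), R(4))/383 = (-83 - 1*4**2 + 83*6 + 4**2*6)/383 = (-83 - 1*16 + 498 + 16*6)*(1/383) = (-83 - 16 + 498 + 96)*(1/383) = 495*(1/383) = 495/383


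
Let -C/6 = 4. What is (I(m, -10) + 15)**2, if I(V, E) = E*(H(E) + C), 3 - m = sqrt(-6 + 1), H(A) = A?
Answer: 126025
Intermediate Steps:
C = -24 (C = -6*4 = -24)
m = 3 - I*sqrt(5) (m = 3 - sqrt(-6 + 1) = 3 - sqrt(-5) = 3 - I*sqrt(5) ≈ 3.0 - 2.2361*I)
I(V, E) = E*(-24 + E) (I(V, E) = E*(E - 24) = E*(-24 + E))
(I(m, -10) + 15)**2 = (-10*(-24 - 10) + 15)**2 = (-10*(-34) + 15)**2 = (340 + 15)**2 = 355**2 = 126025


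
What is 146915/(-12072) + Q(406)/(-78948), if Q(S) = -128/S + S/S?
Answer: -196210558189/16122602664 ≈ -12.170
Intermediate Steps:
Q(S) = 1 - 128/S (Q(S) = -128/S + 1 = 1 - 128/S)
146915/(-12072) + Q(406)/(-78948) = 146915/(-12072) + ((-128 + 406)/406)/(-78948) = 146915*(-1/12072) + ((1/406)*278)*(-1/78948) = -146915/12072 + (139/203)*(-1/78948) = -146915/12072 - 139/16026444 = -196210558189/16122602664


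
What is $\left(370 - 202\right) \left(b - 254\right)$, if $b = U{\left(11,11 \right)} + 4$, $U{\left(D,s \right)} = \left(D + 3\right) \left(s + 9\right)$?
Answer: $5040$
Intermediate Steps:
$U{\left(D,s \right)} = \left(3 + D\right) \left(9 + s\right)$
$b = 284$ ($b = \left(27 + 3 \cdot 11 + 9 \cdot 11 + 11 \cdot 11\right) + 4 = \left(27 + 33 + 99 + 121\right) + 4 = 280 + 4 = 284$)
$\left(370 - 202\right) \left(b - 254\right) = \left(370 - 202\right) \left(284 - 254\right) = 168 \cdot 30 = 5040$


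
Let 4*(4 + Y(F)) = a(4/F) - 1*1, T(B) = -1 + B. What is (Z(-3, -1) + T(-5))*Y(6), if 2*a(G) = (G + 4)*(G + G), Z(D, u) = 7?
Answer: -125/36 ≈ -3.4722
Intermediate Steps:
a(G) = G*(4 + G) (a(G) = ((G + 4)*(G + G))/2 = ((4 + G)*(2*G))/2 = (2*G*(4 + G))/2 = G*(4 + G))
Y(F) = -17/4 + (4 + 4/F)/F (Y(F) = -4 + ((4/F)*(4 + 4/F) - 1*1)/4 = -4 + (4*(4 + 4/F)/F - 1)/4 = -4 + (-1 + 4*(4 + 4/F)/F)/4 = -4 + (-¼ + (4 + 4/F)/F) = -17/4 + (4 + 4/F)/F)
(Z(-3, -1) + T(-5))*Y(6) = (7 + (-1 - 5))*(-17/4 + 4/6 + 4/6²) = (7 - 6)*(-17/4 + 4*(⅙) + 4*(1/36)) = 1*(-17/4 + ⅔ + ⅑) = 1*(-125/36) = -125/36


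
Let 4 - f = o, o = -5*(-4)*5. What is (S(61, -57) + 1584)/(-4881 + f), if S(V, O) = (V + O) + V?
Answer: -1649/4977 ≈ -0.33132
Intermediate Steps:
o = 100 (o = 20*5 = 100)
f = -96 (f = 4 - 1*100 = 4 - 100 = -96)
S(V, O) = O + 2*V (S(V, O) = (O + V) + V = O + 2*V)
(S(61, -57) + 1584)/(-4881 + f) = ((-57 + 2*61) + 1584)/(-4881 - 96) = ((-57 + 122) + 1584)/(-4977) = (65 + 1584)*(-1/4977) = 1649*(-1/4977) = -1649/4977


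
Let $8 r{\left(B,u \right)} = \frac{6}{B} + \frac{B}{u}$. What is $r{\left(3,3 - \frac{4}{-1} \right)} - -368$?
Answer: $\frac{20625}{56} \approx 368.3$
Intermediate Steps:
$r{\left(B,u \right)} = \frac{3}{4 B} + \frac{B}{8 u}$ ($r{\left(B,u \right)} = \frac{\frac{6}{B} + \frac{B}{u}}{8} = \frac{3}{4 B} + \frac{B}{8 u}$)
$r{\left(3,3 - \frac{4}{-1} \right)} - -368 = \left(\frac{3}{4 \cdot 3} + \frac{1}{8} \cdot 3 \frac{1}{3 - \frac{4}{-1}}\right) - -368 = \left(\frac{3}{4} \cdot \frac{1}{3} + \frac{1}{8} \cdot 3 \frac{1}{3 - -4}\right) + 368 = \left(\frac{1}{4} + \frac{1}{8} \cdot 3 \frac{1}{3 + 4}\right) + 368 = \left(\frac{1}{4} + \frac{1}{8} \cdot 3 \cdot \frac{1}{7}\right) + 368 = \left(\frac{1}{4} + \frac{3}{56}\right) + 368 = \frac{17}{56} + 368 = \frac{20625}{56}$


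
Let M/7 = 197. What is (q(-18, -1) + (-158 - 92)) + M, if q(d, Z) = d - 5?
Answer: 1106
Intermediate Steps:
q(d, Z) = -5 + d
M = 1379 (M = 7*197 = 1379)
(q(-18, -1) + (-158 - 92)) + M = ((-5 - 18) + (-158 - 92)) + 1379 = (-23 - 250) + 1379 = -273 + 1379 = 1106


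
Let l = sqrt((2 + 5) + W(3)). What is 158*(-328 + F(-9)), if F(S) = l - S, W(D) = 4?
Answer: -50402 + 158*sqrt(11) ≈ -49878.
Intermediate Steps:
l = sqrt(11) (l = sqrt((2 + 5) + 4) = sqrt(7 + 4) = sqrt(11) ≈ 3.3166)
F(S) = sqrt(11) - S
158*(-328 + F(-9)) = 158*(-328 + (sqrt(11) - 1*(-9))) = 158*(-328 + (sqrt(11) + 9)) = 158*(-328 + (9 + sqrt(11))) = 158*(-319 + sqrt(11)) = -50402 + 158*sqrt(11)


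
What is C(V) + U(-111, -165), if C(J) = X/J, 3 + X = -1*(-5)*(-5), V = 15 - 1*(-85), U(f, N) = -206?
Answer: -5157/25 ≈ -206.28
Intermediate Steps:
V = 100 (V = 15 + 85 = 100)
X = -28 (X = -3 - 1*(-5)*(-5) = -3 + 5*(-5) = -3 - 25 = -28)
C(J) = -28/J
C(V) + U(-111, -165) = -28/100 - 206 = -28*1/100 - 206 = -7/25 - 206 = -5157/25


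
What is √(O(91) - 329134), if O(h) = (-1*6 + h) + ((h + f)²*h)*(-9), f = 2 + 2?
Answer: 6*I*√214459 ≈ 2778.6*I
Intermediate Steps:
f = 4
O(h) = -6 + h - 9*h*(4 + h)² (O(h) = (-1*6 + h) + ((h + 4)²*h)*(-9) = (-6 + h) + ((4 + h)²*h)*(-9) = (-6 + h) + (h*(4 + h)²)*(-9) = (-6 + h) - 9*h*(4 + h)² = -6 + h - 9*h*(4 + h)²)
√(O(91) - 329134) = √((-6 + 91 - 9*91*(4 + 91)²) - 329134) = √((-6 + 91 - 9*91*95²) - 329134) = √((-6 + 91 - 9*91*9025) - 329134) = √((-6 + 91 - 7391475) - 329134) = √(-7391390 - 329134) = √(-7720524) = 6*I*√214459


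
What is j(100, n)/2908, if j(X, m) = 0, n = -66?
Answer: 0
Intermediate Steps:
j(100, n)/2908 = 0/2908 = 0*(1/2908) = 0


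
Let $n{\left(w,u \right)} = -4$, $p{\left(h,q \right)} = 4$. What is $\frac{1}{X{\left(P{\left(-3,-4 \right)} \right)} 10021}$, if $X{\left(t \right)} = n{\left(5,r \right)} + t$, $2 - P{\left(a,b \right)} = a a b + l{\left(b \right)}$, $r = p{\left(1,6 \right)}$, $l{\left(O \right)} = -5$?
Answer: $\frac{1}{390819} \approx 2.5587 \cdot 10^{-6}$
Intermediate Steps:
$r = 4$
$P{\left(a,b \right)} = 7 - b a^{2}$ ($P{\left(a,b \right)} = 2 - \left(a a b - 5\right) = 2 - \left(a^{2} b - 5\right) = 2 - \left(b a^{2} - 5\right) = 2 - \left(-5 + b a^{2}\right) = 7 - b a^{2}$)
$X{\left(t \right)} = -4 + t$
$\frac{1}{X{\left(P{\left(-3,-4 \right)} \right)} 10021} = \frac{1}{\left(-4 - \left(-7 - 4 \left(-3\right)^{2}\right)\right) 10021} = \frac{1}{\left(-4 - \left(-7 - 36\right)\right) 10021} = \frac{1}{\left(-4 + \left(7 + 36\right)\right) 10021} = \frac{1}{\left(-4 + 43\right) 10021} = \frac{1}{39 \cdot 10021} = \frac{1}{390819}$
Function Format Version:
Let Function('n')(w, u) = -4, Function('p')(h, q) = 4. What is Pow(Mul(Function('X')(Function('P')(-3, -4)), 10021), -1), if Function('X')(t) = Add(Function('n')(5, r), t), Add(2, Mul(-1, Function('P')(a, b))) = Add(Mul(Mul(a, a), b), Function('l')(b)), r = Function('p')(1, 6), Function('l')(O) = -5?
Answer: Rational(1, 390819) ≈ 2.5587e-6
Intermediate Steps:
r = 4
Function('P')(a, b) = Add(7, Mul(-1, b, Pow(a, 2))) (Function('P')(a, b) = Add(2, Mul(-1, Add(Mul(Mul(a, a), b), -5))) = Add(2, Mul(-1, Add(Mul(Pow(a, 2), b), -5))) = Add(2, Mul(-1, Add(Mul(b, Pow(a, 2)), -5))) = Add(2, Mul(-1, Add(-5, Mul(b, Pow(a, 2))))) = Add(2, Add(5, Mul(-1, b, Pow(a, 2)))) = Add(7, Mul(-1, b, Pow(a, 2))))
Function('X')(t) = Add(-4, t)
Pow(Mul(Function('X')(Function('P')(-3, -4)), 10021), -1) = Pow(Mul(Add(-4, Add(7, Mul(-1, -4, Pow(-3, 2)))), 10021), -1) = Pow(Mul(Add(-4, Add(7, Mul(-1, -4, 9))), 10021), -1) = Pow(Mul(Add(-4, Add(7, 36)), 10021), -1) = Pow(Mul(Add(-4, 43), 10021), -1) = Pow(Mul(39, 10021), -1) = Pow(390819, -1) = Rational(1, 390819)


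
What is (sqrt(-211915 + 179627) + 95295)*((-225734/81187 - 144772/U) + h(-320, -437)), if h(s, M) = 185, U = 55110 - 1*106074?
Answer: 6080678149682380/344801189 + 765707936368*I*sqrt(2018)/1034403567 ≈ 1.7635e+7 + 33253.0*I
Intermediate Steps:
U = -50964 (U = 55110 - 106074 = -50964)
(sqrt(-211915 + 179627) + 95295)*((-225734/81187 - 144772/U) + h(-320, -437)) = (sqrt(-211915 + 179627) + 95295)*((-225734/81187 - 144772/(-50964)) + 185) = (sqrt(-32288) + 95295)*((-225734*1/81187 - 144772*(-1/50964)) + 185) = (4*I*sqrt(2018) + 95295)*((-225734/81187 + 36193/12741) + 185) = (95295 + 4*I*sqrt(2018))*(62324197/1034403567 + 185) = (95295 + 4*I*sqrt(2018))*(191426984092/1034403567) = 6080678149682380/344801189 + 765707936368*I*sqrt(2018)/1034403567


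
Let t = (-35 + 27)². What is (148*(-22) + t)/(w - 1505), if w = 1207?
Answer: 1596/149 ≈ 10.711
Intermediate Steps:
t = 64 (t = (-8)² = 64)
(148*(-22) + t)/(w - 1505) = (148*(-22) + 64)/(1207 - 1505) = (-3256 + 64)/(-298) = -3192*(-1/298) = 1596/149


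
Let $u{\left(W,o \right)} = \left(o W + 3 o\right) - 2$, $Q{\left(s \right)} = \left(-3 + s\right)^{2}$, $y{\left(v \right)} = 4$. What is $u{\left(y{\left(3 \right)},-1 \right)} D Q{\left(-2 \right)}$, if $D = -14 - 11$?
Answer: $5625$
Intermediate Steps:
$D = -25$ ($D = -14 - 11 = -25$)
$u{\left(W,o \right)} = -2 + 3 o + W o$ ($u{\left(W,o \right)} = \left(W o + 3 o\right) - 2 = \left(3 o + W o\right) - 2 = -2 + 3 o + W o$)
$u{\left(y{\left(3 \right)},-1 \right)} D Q{\left(-2 \right)} = \left(-2 + 3 \left(-1\right) + 4 \left(-1\right)\right) \left(-25\right) \left(-3 - 2\right)^{2} = \left(-2 - 3 - 4\right) \left(-25\right) \left(-5\right)^{2} = \left(-9\right) \left(-25\right) 25 = 225 \cdot 25 = 5625$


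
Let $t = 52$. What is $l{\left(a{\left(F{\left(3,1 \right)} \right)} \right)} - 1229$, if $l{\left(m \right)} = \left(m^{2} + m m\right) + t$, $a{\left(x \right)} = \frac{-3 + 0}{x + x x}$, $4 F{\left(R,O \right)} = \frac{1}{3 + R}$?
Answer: $\frac{5236343}{625} \approx 8378.2$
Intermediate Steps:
$F{\left(R,O \right)} = \frac{1}{4 \left(3 + R\right)}$
$a{\left(x \right)} = - \frac{3}{x + x^{2}}$
$l{\left(m \right)} = 52 + 2 m^{2}$ ($l{\left(m \right)} = \left(m^{2} + m m\right) + 52 = \left(m^{2} + m^{2}\right) + 52 = 2 m^{2} + 52 = 52 + 2 m^{2}$)
$l{\left(a{\left(F{\left(3,1 \right)} \right)} \right)} - 1229 = \left(52 + 2 \left(- \frac{3}{\frac{1}{4 \left(3 + 3\right)} \left(1 + \frac{1}{4 \left(3 + 3\right)}\right)}\right)^{2}\right) - 1229 = \left(52 + 2 \left(- \frac{3}{\frac{1}{4 \cdot 6} \left(1 + \frac{1}{4 \cdot 6}\right)}\right)^{2}\right) - 1229 = \left(52 + 2 \left(- \frac{3}{\frac{1}{4} \cdot \frac{1}{6} \left(1 + \frac{1}{4} \cdot \frac{1}{6}\right)}\right)^{2}\right) - 1229 = \left(52 + 2 \left(- \frac{3 \frac{1}{\frac{1}{24}}}{1 + \frac{1}{24}}\right)^{2}\right) - 1229 = \left(52 + 2 \left(\left(-3\right) 24 \frac{1}{\frac{25}{24}}\right)^{2}\right) - 1229 = \left(52 + 2 \left(\left(-3\right) 24 \cdot \frac{24}{25}\right)^{2}\right) - 1229 = \left(52 + 2 \left(- \frac{1728}{25}\right)^{2}\right) - 1229 = \left(52 + 2 \cdot \frac{2985984}{625}\right) - 1229 = \left(52 + \frac{5971968}{625}\right) - 1229 = \frac{6004468}{625} - 1229 = \frac{5236343}{625}$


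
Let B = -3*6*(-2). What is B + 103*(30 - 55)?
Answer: -2539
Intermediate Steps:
B = 36 (B = -18*(-2) = 36)
B + 103*(30 - 55) = 36 + 103*(30 - 55) = 36 + 103*(-25) = 36 - 2575 = -2539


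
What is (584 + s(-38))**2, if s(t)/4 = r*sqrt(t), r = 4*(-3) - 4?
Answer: 185408 - 74752*I*sqrt(38) ≈ 1.8541e+5 - 4.608e+5*I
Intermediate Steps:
r = -16 (r = -12 - 4 = -16)
s(t) = -64*sqrt(t) (s(t) = 4*(-16*sqrt(t)) = -64*sqrt(t))
(584 + s(-38))**2 = (584 - 64*I*sqrt(38))**2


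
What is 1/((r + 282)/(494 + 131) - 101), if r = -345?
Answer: -625/63188 ≈ -0.0098911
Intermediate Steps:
1/((r + 282)/(494 + 131) - 101) = 1/((-345 + 282)/(494 + 131) - 101) = 1/(-63/625 - 101) = 1/(-63188/625) = -625/63188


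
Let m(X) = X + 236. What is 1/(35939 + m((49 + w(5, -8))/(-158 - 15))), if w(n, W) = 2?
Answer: 173/6258224 ≈ 2.7644e-5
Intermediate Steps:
m(X) = 236 + X
1/(35939 + m((49 + w(5, -8))/(-158 - 15))) = 1/(35939 + (236 + (49 + 2)/(-158 - 15))) = 1/(35939 + (236 + 51/(-173))) = 1/(35939 + (236 + 51*(-1/173))) = 1/(35939 + (236 - 51/173)) = 1/(35939 + 40777/173) = 1/(6258224/173) = 173/6258224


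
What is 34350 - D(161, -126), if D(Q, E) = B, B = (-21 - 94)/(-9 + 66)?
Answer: 1958065/57 ≈ 34352.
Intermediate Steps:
B = -115/57 ≈ -2.0175
D(Q, E) = -115/57
34350 - D(161, -126) = 34350 - 1*(-115/57) = 34350 + 115/57 = 1958065/57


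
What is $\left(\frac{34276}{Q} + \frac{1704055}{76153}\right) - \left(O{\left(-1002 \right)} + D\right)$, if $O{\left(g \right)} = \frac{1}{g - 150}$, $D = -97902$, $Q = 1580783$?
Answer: $\frac{13580090641325613431}{138679335704448} \approx 97924.0$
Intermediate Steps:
$O{\left(g \right)} = \frac{1}{-150 + g}$
$\left(\frac{34276}{Q} + \frac{1704055}{76153}\right) - \left(O{\left(-1002 \right)} + D\right) = \left(\frac{34276}{1580783} + \frac{1704055}{76153}\right) - \left(\frac{1}{-150 - 1002} - 97902\right) = \left(34276 \cdot \frac{1}{1580783} + 1704055 \cdot \frac{1}{76153}\right) - \left(\frac{1}{-1152} - 97902\right) = \left(\frac{34276}{1580783} + \frac{1704055}{76153}\right) - \left(- \frac{1}{1152} - 97902\right) = \frac{2696351395293}{120381367799} - - \frac{112783105}{1152} = \frac{2696351395293}{120381367799} + \frac{112783105}{1152} = \frac{13580090641325613431}{138679335704448}$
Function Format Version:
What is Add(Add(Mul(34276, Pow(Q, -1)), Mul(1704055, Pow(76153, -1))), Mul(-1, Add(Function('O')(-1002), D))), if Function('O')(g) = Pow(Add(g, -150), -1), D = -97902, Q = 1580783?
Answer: Rational(13580090641325613431, 138679335704448) ≈ 97924.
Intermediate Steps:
Function('O')(g) = Pow(Add(-150, g), -1)
Add(Add(Mul(34276, Pow(Q, -1)), Mul(1704055, Pow(76153, -1))), Mul(-1, Add(Function('O')(-1002), D))) = Add(Add(Mul(34276, Pow(1580783, -1)), Mul(1704055, Pow(76153, -1))), Mul(-1, Add(Pow(Add(-150, -1002), -1), -97902))) = Add(Add(Mul(34276, Rational(1, 1580783)), Mul(1704055, Rational(1, 76153))), Mul(-1, Add(Pow(-1152, -1), -97902))) = Add(Add(Rational(34276, 1580783), Rational(1704055, 76153)), Mul(-1, Add(Rational(-1, 1152), -97902))) = Add(Rational(2696351395293, 120381367799), Mul(-1, Rational(-112783105, 1152))) = Add(Rational(2696351395293, 120381367799), Rational(112783105, 1152)) = Rational(13580090641325613431, 138679335704448)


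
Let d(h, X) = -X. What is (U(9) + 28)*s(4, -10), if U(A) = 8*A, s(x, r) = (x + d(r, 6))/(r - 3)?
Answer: 200/13 ≈ 15.385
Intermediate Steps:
s(x, r) = (-6 + x)/(-3 + r) (s(x, r) = (x - 1*6)/(r - 3) = (x - 6)/(-3 + r) = (-6 + x)/(-3 + r))
(U(9) + 28)*s(4, -10) = (8*9 + 28)*((-6 + 4)/(-3 - 10)) = (72 + 28)*(-2/(-13)) = 100*(-1/13*(-2)) = 100*(2/13) = 200/13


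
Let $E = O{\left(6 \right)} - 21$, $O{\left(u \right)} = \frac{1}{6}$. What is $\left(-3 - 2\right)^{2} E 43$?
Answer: $- \frac{134375}{6} \approx -22396.0$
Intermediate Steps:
$O{\left(u \right)} = \frac{1}{6}$
$E = - \frac{125}{6}$ ($E = \frac{1}{6} - 21 = - \frac{125}{6} \approx -20.833$)
$\left(-3 - 2\right)^{2} E 43 = \left(-3 - 2\right)^{2} \left(- \frac{125}{6}\right) 43 = \left(-5\right)^{2} \left(- \frac{125}{6}\right) 43 = 25 \left(- \frac{125}{6}\right) 43 = \left(- \frac{3125}{6}\right) 43 = - \frac{134375}{6}$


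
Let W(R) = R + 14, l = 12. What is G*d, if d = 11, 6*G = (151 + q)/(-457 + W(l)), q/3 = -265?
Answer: 3542/1293 ≈ 2.7394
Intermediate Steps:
W(R) = 14 + R
q = -795 (q = 3*(-265) = -795)
G = 322/1293 (G = ((151 - 795)/(-457 + (14 + 12)))/6 = (-644/(-457 + 26))/6 = (-644/(-431))/6 = (-644*(-1/431))/6 = (⅙)*(644/431) = 322/1293 ≈ 0.24903)
G*d = (322/1293)*11 = 3542/1293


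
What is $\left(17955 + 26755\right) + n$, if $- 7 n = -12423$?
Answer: $\frac{325393}{7} \approx 46485.0$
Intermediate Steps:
$n = \frac{12423}{7}$ ($n = \left(- \frac{1}{7}\right) \left(-12423\right) = \frac{12423}{7} \approx 1774.7$)
$\left(17955 + 26755\right) + n = \left(17955 + 26755\right) + \frac{12423}{7} = 44710 + \frac{12423}{7} = \frac{325393}{7}$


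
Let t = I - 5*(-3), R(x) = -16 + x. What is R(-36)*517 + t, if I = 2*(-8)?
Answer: -26885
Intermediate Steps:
I = -16
t = -1 (t = -16 - 5*(-3) = -16 + 15 = -1)
R(-36)*517 + t = (-16 - 36)*517 - 1 = -52*517 - 1 = -26884 - 1 = -26885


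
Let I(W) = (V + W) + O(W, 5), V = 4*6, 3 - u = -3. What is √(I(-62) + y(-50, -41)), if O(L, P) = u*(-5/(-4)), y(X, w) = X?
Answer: I*√322/2 ≈ 8.9722*I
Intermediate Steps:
u = 6 (u = 3 - 1*(-3) = 3 + 3 = 6)
O(L, P) = 15/2 (O(L, P) = 6*(-5/(-4)) = 6*(-5*(-¼)) = 6*(5/4) = 15/2)
V = 24
I(W) = 63/2 + W (I(W) = (24 + W) + 15/2 = 63/2 + W)
√(I(-62) + y(-50, -41)) = √((63/2 - 62) - 50) = √(-61/2 - 50) = √(-161/2) = I*√322/2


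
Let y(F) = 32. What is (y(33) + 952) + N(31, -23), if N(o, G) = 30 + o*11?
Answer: 1355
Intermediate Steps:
N(o, G) = 30 + 11*o
(y(33) + 952) + N(31, -23) = (32 + 952) + (30 + 11*31) = 984 + (30 + 341) = 984 + 371 = 1355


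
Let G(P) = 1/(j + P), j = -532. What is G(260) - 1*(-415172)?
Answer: 112926783/272 ≈ 4.1517e+5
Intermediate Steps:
G(P) = 1/(-532 + P)
G(260) - 1*(-415172) = 1/(-532 + 260) - 1*(-415172) = 1/(-272) + 415172 = -1/272 + 415172 = 112926783/272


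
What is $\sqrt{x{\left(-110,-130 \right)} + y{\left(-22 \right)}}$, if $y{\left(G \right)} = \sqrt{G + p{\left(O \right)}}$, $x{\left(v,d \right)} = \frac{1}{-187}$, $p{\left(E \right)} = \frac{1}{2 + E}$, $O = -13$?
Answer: $\frac{\sqrt{-187 + 28611 i \sqrt{33}}}{187} \approx 1.5321 + 1.5339 i$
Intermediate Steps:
$x{\left(v,d \right)} = - \frac{1}{187}$
$y{\left(G \right)} = \sqrt{- \frac{1}{11} + G}$ ($y{\left(G \right)} = \sqrt{G + \frac{1}{2 - 13}} = \sqrt{G + \frac{1}{-11}} = \sqrt{G - \frac{1}{11}} = \sqrt{- \frac{1}{11} + G}$)
$\sqrt{x{\left(-110,-130 \right)} + y{\left(-22 \right)}} = \sqrt{- \frac{1}{187} + \frac{\sqrt{-11 + 121 \left(-22\right)}}{11}} = \sqrt{- \frac{1}{187} + \frac{\sqrt{-11 - 2662}}{11}} = \sqrt{- \frac{1}{187} + \frac{\sqrt{-2673}}{11}} = \sqrt{- \frac{1}{187} + \frac{9 i \sqrt{33}}{11}}$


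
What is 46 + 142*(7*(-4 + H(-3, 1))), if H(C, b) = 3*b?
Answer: -948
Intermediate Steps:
46 + 142*(7*(-4 + H(-3, 1))) = 46 + 142*(7*(-4 + 3*1)) = 46 + 142*(7*(-4 + 3)) = 46 + 142*(7*(-1)) = 46 + 142*(-7) = 46 - 994 = -948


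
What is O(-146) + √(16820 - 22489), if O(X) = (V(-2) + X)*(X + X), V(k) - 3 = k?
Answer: 42340 + I*√5669 ≈ 42340.0 + 75.293*I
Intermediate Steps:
V(k) = 3 + k
O(X) = 2*X*(1 + X) (O(X) = ((3 - 2) + X)*(X + X) = (1 + X)*(2*X) = 2*X*(1 + X))
O(-146) + √(16820 - 22489) = 2*(-146)*(1 - 146) + √(16820 - 22489) = 2*(-146)*(-145) + √(-5669) = 42340 + I*√5669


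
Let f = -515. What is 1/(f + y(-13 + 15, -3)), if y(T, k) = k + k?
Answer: -1/521 ≈ -0.0019194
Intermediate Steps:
y(T, k) = 2*k
1/(f + y(-13 + 15, -3)) = 1/(-515 + 2*(-3)) = 1/(-515 - 6) = 1/(-521) = -1/521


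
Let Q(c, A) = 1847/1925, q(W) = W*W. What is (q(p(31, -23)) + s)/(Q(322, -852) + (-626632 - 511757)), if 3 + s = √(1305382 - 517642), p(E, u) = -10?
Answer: -186725/2191396978 - 1925*√196935/1095698489 ≈ -0.00086486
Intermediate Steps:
q(W) = W²
s = -3 + 2*√196935 (s = -3 + √(1305382 - 517642) = -3 + √787740 = -3 + 2*√196935 ≈ 884.55)
Q(c, A) = 1847/1925 (Q(c, A) = 1847*(1/1925) = 1847/1925)
(q(p(31, -23)) + s)/(Q(322, -852) + (-626632 - 511757)) = ((-10)² + (-3 + 2*√196935))/(1847/1925 + (-626632 - 511757)) = (100 + (-3 + 2*√196935))/(1847/1925 - 1138389) = (97 + 2*√196935)/(-2191396978/1925) = (97 + 2*√196935)*(-1925/2191396978) = -186725/2191396978 - 1925*√196935/1095698489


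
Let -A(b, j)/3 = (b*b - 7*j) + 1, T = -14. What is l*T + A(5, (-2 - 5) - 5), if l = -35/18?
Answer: -2725/9 ≈ -302.78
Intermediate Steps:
l = -35/18 (l = -35*1/18 = -35/18 ≈ -1.9444)
A(b, j) = -3 - 3*b² + 21*j (A(b, j) = -3*((b*b - 7*j) + 1) = -3*((b² - 7*j) + 1) = -3*(1 + b² - 7*j) = -3 - 3*b² + 21*j)
l*T + A(5, (-2 - 5) - 5) = -35/18*(-14) + (-3 - 3*5² + 21*((-2 - 5) - 5)) = 245/9 + (-3 - 3*25 + 21*(-7 - 5)) = 245/9 + (-3 - 75 + 21*(-12)) = 245/9 + (-3 - 75 - 252) = 245/9 - 330 = -2725/9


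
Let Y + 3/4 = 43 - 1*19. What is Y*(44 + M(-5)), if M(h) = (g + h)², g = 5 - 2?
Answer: 1116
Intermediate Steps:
g = 3
Y = 93/4 (Y = -¾ + (43 - 1*19) = -¾ + (43 - 19) = -¾ + 24 = 93/4 ≈ 23.250)
M(h) = (3 + h)²
Y*(44 + M(-5)) = 93*(44 + (3 - 5)²)/4 = 93*(44 + (-2)²)/4 = 93*(44 + 4)/4 = (93/4)*48 = 1116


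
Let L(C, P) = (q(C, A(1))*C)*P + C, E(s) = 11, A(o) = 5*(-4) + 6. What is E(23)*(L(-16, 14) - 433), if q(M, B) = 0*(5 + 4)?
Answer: -4939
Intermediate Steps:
A(o) = -14 (A(o) = -20 + 6 = -14)
q(M, B) = 0 (q(M, B) = 0*9 = 0)
L(C, P) = C (L(C, P) = (0*C)*P + C = 0*P + C = 0 + C = C)
E(23)*(L(-16, 14) - 433) = 11*(-16 - 433) = 11*(-449) = -4939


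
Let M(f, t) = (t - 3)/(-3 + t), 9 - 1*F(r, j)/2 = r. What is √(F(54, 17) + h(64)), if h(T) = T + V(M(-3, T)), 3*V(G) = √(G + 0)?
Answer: I*√231/3 ≈ 5.0662*I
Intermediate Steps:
F(r, j) = 18 - 2*r
M(f, t) = 1 (M(f, t) = (-3 + t)/(-3 + t) = 1)
V(G) = √G/3 (V(G) = √(G + 0)/3 = √G/3)
h(T) = ⅓ + T (h(T) = T + √1/3 = T + (⅓)*1 = T + ⅓ = ⅓ + T)
√(F(54, 17) + h(64)) = √((18 - 2*54) + (⅓ + 64)) = √((18 - 108) + 193/3) = √(-90 + 193/3) = √(-77/3) = I*√231/3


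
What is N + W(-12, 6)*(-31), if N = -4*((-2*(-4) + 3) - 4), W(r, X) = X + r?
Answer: 158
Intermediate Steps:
N = -28 (N = -4*((8 + 3) - 4) = -4*(11 - 4) = -4*7 = -28)
N + W(-12, 6)*(-31) = -28 + (6 - 12)*(-31) = -28 - 6*(-31) = -28 + 186 = 158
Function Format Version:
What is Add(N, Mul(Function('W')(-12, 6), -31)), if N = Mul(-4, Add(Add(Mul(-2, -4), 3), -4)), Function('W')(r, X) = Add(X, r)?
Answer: 158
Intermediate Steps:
N = -28 (N = Mul(-4, Add(Add(8, 3), -4)) = Mul(-4, Add(11, -4)) = Mul(-4, 7) = -28)
Add(N, Mul(Function('W')(-12, 6), -31)) = Add(-28, Mul(Add(6, -12), -31)) = Add(-28, Mul(-6, -31)) = Add(-28, 186) = 158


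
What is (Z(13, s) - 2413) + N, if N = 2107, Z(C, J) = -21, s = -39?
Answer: -327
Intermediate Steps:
(Z(13, s) - 2413) + N = (-21 - 2413) + 2107 = -2434 + 2107 = -327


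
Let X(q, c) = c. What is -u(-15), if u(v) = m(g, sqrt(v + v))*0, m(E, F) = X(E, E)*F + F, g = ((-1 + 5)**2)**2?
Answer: 0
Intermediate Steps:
g = 256 (g = (4**2)**2 = 16**2 = 256)
m(E, F) = F + E*F (m(E, F) = E*F + F = F + E*F)
u(v) = 0 (u(v) = (sqrt(v + v)*(1 + 256))*0 = (sqrt(2*v)*257)*0 = ((sqrt(2)*sqrt(v))*257)*0 = (257*sqrt(2)*sqrt(v))*0 = 0)
-u(-15) = -1*0 = 0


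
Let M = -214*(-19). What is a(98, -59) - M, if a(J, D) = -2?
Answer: -4068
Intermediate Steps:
M = 4066
a(98, -59) - M = -2 - 1*4066 = -2 - 4066 = -4068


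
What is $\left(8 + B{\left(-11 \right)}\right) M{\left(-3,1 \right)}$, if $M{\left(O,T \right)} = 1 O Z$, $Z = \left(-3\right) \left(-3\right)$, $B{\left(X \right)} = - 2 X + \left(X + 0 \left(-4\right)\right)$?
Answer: $-513$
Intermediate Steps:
$B{\left(X \right)} = - X$ ($B{\left(X \right)} = - 2 X + \left(X + 0\right) = - 2 X + X = - X$)
$Z = 9$
$M{\left(O,T \right)} = 9 O$ ($M{\left(O,T \right)} = 1 O 9 = O 9 = 9 O$)
$\left(8 + B{\left(-11 \right)}\right) M{\left(-3,1 \right)} = \left(8 - -11\right) 9 \left(-3\right) = \left(8 + 11\right) \left(-27\right) = 19 \left(-27\right) = -513$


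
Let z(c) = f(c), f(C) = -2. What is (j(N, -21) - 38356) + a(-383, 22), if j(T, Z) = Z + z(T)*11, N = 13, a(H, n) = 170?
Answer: -38229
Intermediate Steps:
z(c) = -2
j(T, Z) = -22 + Z (j(T, Z) = Z - 2*11 = Z - 22 = -22 + Z)
(j(N, -21) - 38356) + a(-383, 22) = ((-22 - 21) - 38356) + 170 = (-43 - 38356) + 170 = -38399 + 170 = -38229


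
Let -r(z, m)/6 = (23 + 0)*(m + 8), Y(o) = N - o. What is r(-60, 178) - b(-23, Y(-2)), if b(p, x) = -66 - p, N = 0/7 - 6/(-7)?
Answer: -25625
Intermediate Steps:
N = 6/7 (N = 0*(⅐) - 6*(-⅐) = 0 + 6/7 = 6/7 ≈ 0.85714)
Y(o) = 6/7 - o
r(z, m) = -1104 - 138*m (r(z, m) = -6*(23 + 0)*(m + 8) = -138*(8 + m) = -6*(184 + 23*m) = -1104 - 138*m)
r(-60, 178) - b(-23, Y(-2)) = (-1104 - 138*178) - (-66 - 1*(-23)) = (-1104 - 24564) - (-66 + 23) = -25668 - 1*(-43) = -25668 + 43 = -25625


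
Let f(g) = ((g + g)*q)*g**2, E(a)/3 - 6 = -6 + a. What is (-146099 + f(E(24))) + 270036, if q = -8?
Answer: -5848031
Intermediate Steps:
E(a) = 3*a (E(a) = 18 + 3*(-6 + a) = 18 + (-18 + 3*a) = 3*a)
f(g) = -16*g**3 (f(g) = ((g + g)*(-8))*g**2 = ((2*g)*(-8))*g**2 = (-16*g)*g**2 = -16*g**3)
(-146099 + f(E(24))) + 270036 = (-146099 - 16*(3*24)**3) + 270036 = (-146099 - 16*72**3) + 270036 = (-146099 - 16*373248) + 270036 = (-146099 - 5971968) + 270036 = -6118067 + 270036 = -5848031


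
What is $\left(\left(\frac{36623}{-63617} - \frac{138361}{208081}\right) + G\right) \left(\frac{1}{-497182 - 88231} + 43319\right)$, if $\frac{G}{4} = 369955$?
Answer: $\frac{5985174714749060026988280}{93366242584247} \approx 6.4104 \cdot 10^{10}$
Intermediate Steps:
$G = 1479820$ ($G = 4 \cdot 369955 = 1479820$)
$\left(\left(\frac{36623}{-63617} - \frac{138361}{208081}\right) + G\right) \left(\frac{1}{-497182 - 88231} + 43319\right) = \left(\left(\frac{36623}{-63617} - \frac{138361}{208081}\right) + 1479820\right) \left(\frac{1}{-497182 - 88231} + 43319\right) = \left(\left(36623 \left(- \frac{1}{63617}\right) - \frac{1667}{2507}\right) + 1479820\right) \left(\frac{1}{-585413} + 43319\right) = \left(\left(- \frac{36623}{63617} - \frac{1667}{2507}\right) + 1479820\right) \left(- \frac{1}{585413} + 43319\right) = \left(- \frac{197863400}{159487819} + 1479820\right) \frac{25359505746}{585413} = \frac{236013066449180}{159487819} \cdot \frac{25359505746}{585413} = \frac{5985174714749060026988280}{93366242584247}$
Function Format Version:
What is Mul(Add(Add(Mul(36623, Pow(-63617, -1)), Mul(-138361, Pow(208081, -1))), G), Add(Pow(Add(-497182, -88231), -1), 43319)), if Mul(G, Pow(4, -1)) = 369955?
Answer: Rational(5985174714749060026988280, 93366242584247) ≈ 6.4104e+10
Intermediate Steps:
G = 1479820 (G = Mul(4, 369955) = 1479820)
Mul(Add(Add(Mul(36623, Pow(-63617, -1)), Mul(-138361, Pow(208081, -1))), G), Add(Pow(Add(-497182, -88231), -1), 43319)) = Mul(Add(Add(Mul(36623, Pow(-63617, -1)), Mul(-138361, Pow(208081, -1))), 1479820), Add(Pow(Add(-497182, -88231), -1), 43319)) = Mul(Add(Add(Mul(36623, Rational(-1, 63617)), Mul(-138361, Rational(1, 208081))), 1479820), Add(Pow(-585413, -1), 43319)) = Mul(Add(Add(Rational(-36623, 63617), Rational(-1667, 2507)), 1479820), Add(Rational(-1, 585413), 43319)) = Mul(Add(Rational(-197863400, 159487819), 1479820), Rational(25359505746, 585413)) = Mul(Rational(236013066449180, 159487819), Rational(25359505746, 585413)) = Rational(5985174714749060026988280, 93366242584247)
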